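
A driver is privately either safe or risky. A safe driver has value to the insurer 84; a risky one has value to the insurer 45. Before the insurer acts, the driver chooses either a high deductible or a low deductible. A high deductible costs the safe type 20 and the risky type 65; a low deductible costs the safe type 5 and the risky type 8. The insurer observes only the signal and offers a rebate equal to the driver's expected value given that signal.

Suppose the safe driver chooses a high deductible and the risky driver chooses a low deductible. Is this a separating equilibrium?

Yes

If types separate, high deductible earns payment 84 and low deductible earns 45.
Safe: high deductible gives 84 − 20 = 64; low deductible gives 45 − 5 = 40. No deviation. ✓
Risky: low deductible gives 45 − 8 = 37; high deductible gives 84 − 65 = 19. No deviation. ✓
Neither type gains from mimicking the other.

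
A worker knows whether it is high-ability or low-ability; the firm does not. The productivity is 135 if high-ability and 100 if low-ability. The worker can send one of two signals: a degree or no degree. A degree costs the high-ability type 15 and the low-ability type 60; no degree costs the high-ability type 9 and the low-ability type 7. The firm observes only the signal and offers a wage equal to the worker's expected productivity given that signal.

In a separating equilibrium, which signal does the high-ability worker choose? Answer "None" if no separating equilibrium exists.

Try high-ability → degree, low-ability → no degree:
  If types separate, degree earns payment 135 and no degree earns 100.
  High-ability: degree gives 135 − 15 = 120; no degree gives 100 − 9 = 91. No deviation. ✓
  Low-ability: no degree gives 100 − 7 = 93; degree gives 135 − 60 = 75. No deviation. ✓
Both hold — the high-ability type sends degree.

degree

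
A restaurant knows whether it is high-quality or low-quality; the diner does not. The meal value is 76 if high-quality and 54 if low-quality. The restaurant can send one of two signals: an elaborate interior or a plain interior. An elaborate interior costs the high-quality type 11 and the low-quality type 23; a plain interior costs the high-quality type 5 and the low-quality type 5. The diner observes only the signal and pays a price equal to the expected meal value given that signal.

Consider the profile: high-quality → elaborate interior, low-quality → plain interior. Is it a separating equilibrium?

No

If types separate, elaborate interior earns payment 76 and plain interior earns 54.
High-quality: elaborate interior gives 76 − 11 = 65; plain interior gives 54 − 5 = 49. No deviation. ✓
Low-quality: plain interior gives 54 − 5 = 49; elaborate interior gives 76 − 23 = 53. Would deviate. ✗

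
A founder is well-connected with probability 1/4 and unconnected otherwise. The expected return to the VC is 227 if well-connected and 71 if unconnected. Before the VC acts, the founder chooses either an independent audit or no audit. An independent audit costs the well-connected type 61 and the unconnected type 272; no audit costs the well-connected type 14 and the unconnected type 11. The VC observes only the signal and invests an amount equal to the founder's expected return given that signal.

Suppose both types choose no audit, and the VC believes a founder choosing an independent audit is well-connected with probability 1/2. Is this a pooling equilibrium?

At the pooled signal (no audit) the VC holds the prior 1/4 and pays 1/4·227 + 3/4·71 = 110. Off-path (audit) belief 1/2 gives 1/2·227 + 1/2·71 = 149.
Well-connected: no audit gives 110 − 14 = 96; audit gives 149 − 61 = 88. Stays. ✓
Unconnected: no audit gives 110 − 11 = 99; audit gives 149 − 272 = -123. Stays. ✓

Yes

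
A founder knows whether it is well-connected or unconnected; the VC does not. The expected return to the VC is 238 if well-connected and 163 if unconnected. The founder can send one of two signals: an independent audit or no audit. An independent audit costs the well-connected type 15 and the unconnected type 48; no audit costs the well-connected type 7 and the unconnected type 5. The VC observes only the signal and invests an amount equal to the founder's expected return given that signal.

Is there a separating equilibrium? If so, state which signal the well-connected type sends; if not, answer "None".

None

Try well-connected → audit, unconnected → no audit:
  If types separate, audit earns payment 238 and no audit earns 163.
  Well-connected: audit gives 238 − 15 = 223; no audit gives 163 − 7 = 156. No deviation. ✓
  Unconnected: no audit gives 163 − 5 = 158; audit gives 238 − 48 = 190. Would deviate. ✗
Try well-connected → no audit, unconnected → audit:
  If types separate, no audit earns payment 238 and audit earns 163.
  Well-connected: no audit gives 238 − 7 = 231; audit gives 163 − 15 = 148. No deviation. ✓
  Unconnected: audit gives 163 − 48 = 115; no audit gives 238 − 5 = 233. Would deviate. ✗
Neither assignment is incentive-compatible.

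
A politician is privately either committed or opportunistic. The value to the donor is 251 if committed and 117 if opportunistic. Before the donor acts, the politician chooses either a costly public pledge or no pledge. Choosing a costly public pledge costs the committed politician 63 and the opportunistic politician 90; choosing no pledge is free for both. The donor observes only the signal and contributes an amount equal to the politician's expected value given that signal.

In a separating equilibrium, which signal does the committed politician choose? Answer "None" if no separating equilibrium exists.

None

Try committed → pledge, opportunistic → no pledge:
  Under separation the donor infers type exactly: pledge → committed (pays 251), no pledge → opportunistic (pays 117).
  Committed: pledge gives 251 − 63 = 188; no pledge gives 117 − 0 = 117. No deviation. ✓
  Opportunistic: no pledge gives 117 − 0 = 117; pledge gives 251 − 90 = 161. Would deviate. ✗
Try committed → no pledge, opportunistic → pledge:
  Under separation the donor infers type exactly: no pledge → committed (pays 251), pledge → opportunistic (pays 117).
  Committed: no pledge gives 251 − 0 = 251; pledge gives 117 − 63 = 54. No deviation. ✓
  Opportunistic: pledge gives 117 − 90 = 27; no pledge gives 251 − 0 = 251. Would deviate. ✗
Neither assignment is incentive-compatible.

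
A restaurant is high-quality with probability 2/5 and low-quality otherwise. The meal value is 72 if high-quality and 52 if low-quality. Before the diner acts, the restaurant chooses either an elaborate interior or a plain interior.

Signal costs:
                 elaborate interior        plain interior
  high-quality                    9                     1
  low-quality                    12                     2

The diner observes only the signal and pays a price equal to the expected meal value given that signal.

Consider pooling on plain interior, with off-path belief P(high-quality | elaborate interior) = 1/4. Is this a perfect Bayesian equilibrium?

On the equilibrium path (plain interior) the diner holds the prior 2/5 and pays 2/5·72 + 3/5·52 = 60. Off-path (elaborate interior) belief 1/4 gives 1/4·72 + 3/4·52 = 57.
High-quality: plain interior gives 60 − 1 = 59; elaborate interior gives 57 − 9 = 48. Stays. ✓
Low-quality: plain interior gives 60 − 2 = 58; elaborate interior gives 57 − 12 = 45. Stays. ✓
Beliefs are Bayes-consistent on-path and both types best-respond.

Yes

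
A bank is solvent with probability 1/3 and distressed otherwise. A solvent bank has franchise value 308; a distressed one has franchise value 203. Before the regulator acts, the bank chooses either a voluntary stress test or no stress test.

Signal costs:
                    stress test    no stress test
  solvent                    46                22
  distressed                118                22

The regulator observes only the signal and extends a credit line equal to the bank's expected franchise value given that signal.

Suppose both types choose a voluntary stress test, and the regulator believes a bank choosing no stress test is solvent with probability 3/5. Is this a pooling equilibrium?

No

At the pooled signal (stress test) the regulator holds the prior 1/3 and pays 1/3·308 + 2/3·203 = 238. Off-path (no stress test) belief 3/5 gives 3/5·308 + 2/5·203 = 266.
Solvent: stress test gives 238 − 46 = 192; no stress test gives 266 − 22 = 244. Deviates. ✗
Distressed: stress test gives 238 − 118 = 120; no stress test gives 266 − 22 = 244. Deviates. ✗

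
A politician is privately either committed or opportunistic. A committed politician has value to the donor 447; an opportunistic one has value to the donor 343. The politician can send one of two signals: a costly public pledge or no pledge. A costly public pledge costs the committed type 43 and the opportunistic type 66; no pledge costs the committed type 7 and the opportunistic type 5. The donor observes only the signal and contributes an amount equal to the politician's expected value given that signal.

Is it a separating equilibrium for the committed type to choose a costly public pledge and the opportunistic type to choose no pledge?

Under separation the donor infers type exactly: pledge → committed (pays 447), no pledge → opportunistic (pays 343).
Committed: pledge gives 447 − 43 = 404; no pledge gives 343 − 7 = 336. No deviation. ✓
Opportunistic: no pledge gives 343 − 5 = 338; pledge gives 447 − 66 = 381. Would deviate. ✗

No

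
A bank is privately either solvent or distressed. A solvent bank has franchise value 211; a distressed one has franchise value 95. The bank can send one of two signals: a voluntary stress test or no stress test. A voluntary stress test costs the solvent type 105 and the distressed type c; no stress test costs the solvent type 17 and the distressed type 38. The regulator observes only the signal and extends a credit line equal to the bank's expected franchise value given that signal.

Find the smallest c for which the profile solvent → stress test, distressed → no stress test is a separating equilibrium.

154

Under separation: stress test → solvent (pays 211); no stress test → distressed (pays 95).
Solvent: 211 − 105 = 106 ≥ 95 − 17 = 78. Holds regardless of c. ✓
Distressed: 95 − 38 ≥ 211 − c, so c ≥ 211 − 57 = 154.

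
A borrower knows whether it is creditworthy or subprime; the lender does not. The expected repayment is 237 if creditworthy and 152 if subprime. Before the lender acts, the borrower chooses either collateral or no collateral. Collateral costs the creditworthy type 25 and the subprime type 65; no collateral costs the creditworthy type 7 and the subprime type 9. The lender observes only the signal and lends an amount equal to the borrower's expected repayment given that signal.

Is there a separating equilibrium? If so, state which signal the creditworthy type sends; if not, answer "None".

Try creditworthy → collateral, subprime → no collateral:
  Under separation the lender infers type exactly: collateral → creditworthy (pays 237), no collateral → subprime (pays 152).
  Creditworthy: collateral gives 237 − 25 = 212; no collateral gives 152 − 7 = 145. No deviation. ✓
  Subprime: no collateral gives 152 − 9 = 143; collateral gives 237 − 65 = 172. Would deviate. ✗
Try creditworthy → no collateral, subprime → collateral:
  Under separation the lender infers type exactly: no collateral → creditworthy (pays 237), collateral → subprime (pays 152).
  Creditworthy: no collateral gives 237 − 7 = 230; collateral gives 152 − 25 = 127. No deviation. ✓
  Subprime: collateral gives 152 − 65 = 87; no collateral gives 237 − 9 = 228. Would deviate. ✗
Neither assignment is incentive-compatible.

None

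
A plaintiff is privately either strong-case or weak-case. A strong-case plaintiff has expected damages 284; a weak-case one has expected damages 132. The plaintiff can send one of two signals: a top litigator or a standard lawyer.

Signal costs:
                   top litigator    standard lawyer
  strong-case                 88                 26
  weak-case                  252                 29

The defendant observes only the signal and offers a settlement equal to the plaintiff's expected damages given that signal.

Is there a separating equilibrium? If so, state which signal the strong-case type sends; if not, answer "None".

Try strong-case → top litigator, weak-case → standard lawyer:
  Under separation the defendant infers type exactly: top litigator → strong-case (pays 284), standard lawyer → weak-case (pays 132).
  Strong-case: top litigator gives 284 − 88 = 196; standard lawyer gives 132 − 26 = 106. No deviation. ✓
  Weak-case: standard lawyer gives 132 − 29 = 103; top litigator gives 284 − 252 = 32. No deviation. ✓
Both hold — the strong-case type sends top litigator.

top litigator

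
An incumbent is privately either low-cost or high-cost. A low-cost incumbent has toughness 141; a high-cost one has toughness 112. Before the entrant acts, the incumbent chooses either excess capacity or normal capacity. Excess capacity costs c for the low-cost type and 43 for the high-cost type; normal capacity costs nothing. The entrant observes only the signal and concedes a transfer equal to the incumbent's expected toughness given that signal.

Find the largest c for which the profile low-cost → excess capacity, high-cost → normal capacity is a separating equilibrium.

Under separation: excess capacity → low-cost (pays 141); normal capacity → high-cost (pays 112).
High-cost: 112 − 0 = 112 ≥ 141 − 43 = 98. Holds regardless of c. ✓
Low-cost: 141 − c ≥ 112 − 0, so c ≤ 141 − 112 = 29.

29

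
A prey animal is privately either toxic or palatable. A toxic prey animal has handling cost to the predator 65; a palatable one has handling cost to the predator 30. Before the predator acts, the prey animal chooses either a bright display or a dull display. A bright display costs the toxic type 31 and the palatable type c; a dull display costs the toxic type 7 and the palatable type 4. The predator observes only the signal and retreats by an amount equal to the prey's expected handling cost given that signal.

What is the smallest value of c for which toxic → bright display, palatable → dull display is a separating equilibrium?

Under separation: bright display → toxic (pays 65); dull display → palatable (pays 30).
Toxic: 65 − 31 = 34 ≥ 30 − 7 = 23. Holds regardless of c. ✓
Palatable: 30 − 4 ≥ 65 − c, so c ≥ 65 − 26 = 39.

39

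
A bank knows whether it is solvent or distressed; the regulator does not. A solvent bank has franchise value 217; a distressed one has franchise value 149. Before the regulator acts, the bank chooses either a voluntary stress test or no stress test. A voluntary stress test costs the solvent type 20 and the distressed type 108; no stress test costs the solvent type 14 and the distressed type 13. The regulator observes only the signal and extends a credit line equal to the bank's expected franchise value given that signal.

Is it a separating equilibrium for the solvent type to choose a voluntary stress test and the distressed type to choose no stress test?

Yes

If types separate, stress test earns payment 217 and no stress test earns 149.
Solvent: stress test gives 217 − 20 = 197; no stress test gives 149 − 14 = 135. No deviation. ✓
Distressed: no stress test gives 149 − 13 = 136; stress test gives 217 − 108 = 109. No deviation. ✓
Both incentive constraints hold.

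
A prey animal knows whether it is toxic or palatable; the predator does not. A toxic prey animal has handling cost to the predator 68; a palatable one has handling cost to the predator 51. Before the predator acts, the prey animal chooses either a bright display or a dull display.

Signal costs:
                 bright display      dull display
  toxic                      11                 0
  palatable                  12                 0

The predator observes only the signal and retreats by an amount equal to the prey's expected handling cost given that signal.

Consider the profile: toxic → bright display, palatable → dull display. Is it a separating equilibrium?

No

If types separate, bright display earns payment 68 and dull display earns 51.
Toxic: bright display gives 68 − 11 = 57; dull display gives 51 − 0 = 51. No deviation. ✓
Palatable: dull display gives 51 − 0 = 51; bright display gives 68 − 12 = 56. Would deviate. ✗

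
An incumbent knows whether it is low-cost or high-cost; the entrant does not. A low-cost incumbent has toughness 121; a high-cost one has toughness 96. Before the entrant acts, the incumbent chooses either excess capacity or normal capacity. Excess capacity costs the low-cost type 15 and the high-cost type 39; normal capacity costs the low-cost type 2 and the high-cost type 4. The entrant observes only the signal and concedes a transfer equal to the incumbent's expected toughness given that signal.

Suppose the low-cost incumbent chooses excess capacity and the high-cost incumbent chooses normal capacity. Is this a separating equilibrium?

If types separate, excess capacity earns payment 121 and normal capacity earns 96.
Low-cost: excess capacity gives 121 − 15 = 106; normal capacity gives 96 − 2 = 94. No deviation. ✓
High-cost: normal capacity gives 96 − 4 = 92; excess capacity gives 121 − 39 = 82. No deviation. ✓
Neither type gains from mimicking the other.

Yes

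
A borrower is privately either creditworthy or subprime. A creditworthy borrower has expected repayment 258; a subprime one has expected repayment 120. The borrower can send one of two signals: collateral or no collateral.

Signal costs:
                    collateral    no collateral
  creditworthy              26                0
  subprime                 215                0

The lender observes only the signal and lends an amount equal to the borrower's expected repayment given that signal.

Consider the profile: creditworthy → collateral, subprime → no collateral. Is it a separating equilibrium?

Yes

Under separation the lender infers type exactly: collateral → creditworthy (pays 258), no collateral → subprime (pays 120).
Creditworthy: collateral gives 258 − 26 = 232; no collateral gives 120 − 0 = 120. No deviation. ✓
Subprime: no collateral gives 120 − 0 = 120; collateral gives 258 − 215 = 43. No deviation. ✓
Neither type gains from mimicking the other.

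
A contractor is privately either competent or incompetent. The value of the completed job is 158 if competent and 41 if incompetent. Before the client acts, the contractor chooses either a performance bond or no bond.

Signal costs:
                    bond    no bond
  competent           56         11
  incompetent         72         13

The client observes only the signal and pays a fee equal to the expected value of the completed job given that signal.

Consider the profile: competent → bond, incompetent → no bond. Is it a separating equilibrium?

Under separation the client infers type exactly: bond → competent (pays 158), no bond → incompetent (pays 41).
Competent: bond gives 158 − 56 = 102; no bond gives 41 − 11 = 30. No deviation. ✓
Incompetent: no bond gives 41 − 13 = 28; bond gives 158 − 72 = 86. Would deviate. ✗

No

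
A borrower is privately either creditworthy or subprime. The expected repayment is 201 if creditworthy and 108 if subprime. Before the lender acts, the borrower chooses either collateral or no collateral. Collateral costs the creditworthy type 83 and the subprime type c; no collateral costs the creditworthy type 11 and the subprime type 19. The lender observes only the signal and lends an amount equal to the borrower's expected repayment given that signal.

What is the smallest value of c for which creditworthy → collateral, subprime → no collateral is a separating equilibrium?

112

Under separation: collateral → creditworthy (pays 201); no collateral → subprime (pays 108).
Creditworthy: 201 − 83 = 118 ≥ 108 − 11 = 97. Holds regardless of c. ✓
Subprime: 108 − 19 ≥ 201 − c, so c ≥ 201 − 89 = 112.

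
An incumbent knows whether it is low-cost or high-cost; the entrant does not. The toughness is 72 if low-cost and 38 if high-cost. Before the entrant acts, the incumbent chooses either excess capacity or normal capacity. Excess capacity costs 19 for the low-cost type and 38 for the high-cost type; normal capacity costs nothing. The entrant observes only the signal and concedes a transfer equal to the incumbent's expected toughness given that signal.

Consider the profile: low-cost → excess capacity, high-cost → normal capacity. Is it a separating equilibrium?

Yes

If types separate, excess capacity earns payment 72 and normal capacity earns 38.
Low-cost: excess capacity gives 72 − 19 = 53; normal capacity gives 38 − 0 = 38. No deviation. ✓
High-cost: normal capacity gives 38 − 0 = 38; excess capacity gives 72 − 38 = 34. No deviation. ✓
Neither type gains from mimicking the other.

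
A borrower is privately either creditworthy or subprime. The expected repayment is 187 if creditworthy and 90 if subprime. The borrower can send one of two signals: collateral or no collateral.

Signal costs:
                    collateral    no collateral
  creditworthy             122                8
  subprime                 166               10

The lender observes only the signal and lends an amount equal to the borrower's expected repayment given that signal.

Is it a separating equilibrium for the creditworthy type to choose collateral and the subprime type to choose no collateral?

If types separate, collateral earns payment 187 and no collateral earns 90.
Creditworthy: collateral gives 187 − 122 = 65; no collateral gives 90 − 8 = 82. Would deviate. ✗
Subprime: no collateral gives 90 − 10 = 80; collateral gives 187 − 166 = 21. No deviation. ✓

No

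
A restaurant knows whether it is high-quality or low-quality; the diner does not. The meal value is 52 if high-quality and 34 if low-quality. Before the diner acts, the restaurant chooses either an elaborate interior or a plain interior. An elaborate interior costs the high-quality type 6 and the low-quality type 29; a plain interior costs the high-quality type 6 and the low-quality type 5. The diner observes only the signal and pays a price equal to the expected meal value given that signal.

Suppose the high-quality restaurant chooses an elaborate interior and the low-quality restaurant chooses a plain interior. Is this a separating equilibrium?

Yes

If types separate, elaborate interior earns payment 52 and plain interior earns 34.
High-quality: elaborate interior gives 52 − 6 = 46; plain interior gives 34 − 6 = 28. No deviation. ✓
Low-quality: plain interior gives 34 − 5 = 29; elaborate interior gives 52 − 29 = 23. No deviation. ✓
Neither type gains from mimicking the other.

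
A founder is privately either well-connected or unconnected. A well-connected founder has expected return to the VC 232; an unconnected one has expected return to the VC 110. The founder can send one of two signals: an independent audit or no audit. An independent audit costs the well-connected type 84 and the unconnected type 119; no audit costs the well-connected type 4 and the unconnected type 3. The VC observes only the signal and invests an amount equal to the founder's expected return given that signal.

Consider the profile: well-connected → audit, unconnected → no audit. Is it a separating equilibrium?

No

If types separate, audit earns payment 232 and no audit earns 110.
Well-connected: audit gives 232 − 84 = 148; no audit gives 110 − 4 = 106. No deviation. ✓
Unconnected: no audit gives 110 − 3 = 107; audit gives 232 − 119 = 113. Would deviate. ✗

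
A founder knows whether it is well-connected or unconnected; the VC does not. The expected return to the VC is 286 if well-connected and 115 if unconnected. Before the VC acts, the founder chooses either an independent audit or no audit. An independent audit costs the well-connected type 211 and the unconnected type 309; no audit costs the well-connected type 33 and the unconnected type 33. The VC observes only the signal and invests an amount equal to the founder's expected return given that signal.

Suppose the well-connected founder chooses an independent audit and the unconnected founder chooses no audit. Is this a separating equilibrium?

No

Under separation the VC infers type exactly: audit → well-connected (pays 286), no audit → unconnected (pays 115).
Well-connected: audit gives 286 − 211 = 75; no audit gives 115 − 33 = 82. Would deviate. ✗
Unconnected: no audit gives 115 − 33 = 82; audit gives 286 − 309 = -23. No deviation. ✓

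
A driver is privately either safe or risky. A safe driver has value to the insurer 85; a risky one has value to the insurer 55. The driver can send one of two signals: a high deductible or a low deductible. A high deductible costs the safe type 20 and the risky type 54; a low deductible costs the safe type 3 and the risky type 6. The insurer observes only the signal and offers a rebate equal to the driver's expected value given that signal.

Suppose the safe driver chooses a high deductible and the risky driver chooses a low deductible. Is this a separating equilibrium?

Yes

Under separation the insurer infers type exactly: high deductible → safe (pays 85), low deductible → risky (pays 55).
Safe: high deductible gives 85 − 20 = 65; low deductible gives 55 − 3 = 52. No deviation. ✓
Risky: low deductible gives 55 − 6 = 49; high deductible gives 85 − 54 = 31. No deviation. ✓
Both incentive constraints hold.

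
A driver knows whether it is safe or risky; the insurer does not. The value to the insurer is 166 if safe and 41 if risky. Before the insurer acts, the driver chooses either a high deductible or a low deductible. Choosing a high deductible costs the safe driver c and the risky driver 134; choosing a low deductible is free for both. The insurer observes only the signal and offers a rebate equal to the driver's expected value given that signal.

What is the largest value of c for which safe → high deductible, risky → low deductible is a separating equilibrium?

125

Under separation: high deductible → safe (pays 166); low deductible → risky (pays 41).
Risky: 41 − 0 = 41 ≥ 166 − 134 = 32. Holds regardless of c. ✓
Safe: 166 − c ≥ 41 − 0, so c ≤ 166 − 41 = 125.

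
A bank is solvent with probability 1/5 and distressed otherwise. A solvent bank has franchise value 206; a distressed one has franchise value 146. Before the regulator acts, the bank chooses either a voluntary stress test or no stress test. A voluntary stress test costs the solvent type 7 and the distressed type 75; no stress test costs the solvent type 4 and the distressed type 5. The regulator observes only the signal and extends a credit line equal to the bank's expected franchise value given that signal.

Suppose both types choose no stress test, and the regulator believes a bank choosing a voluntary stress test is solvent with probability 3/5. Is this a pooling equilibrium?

At the pooled signal (no stress test) the regulator holds the prior 1/5 and pays 1/5·206 + 4/5·146 = 158. Off-path (stress test) belief 3/5 gives 3/5·206 + 2/5·146 = 182.
Solvent: no stress test gives 158 − 4 = 154; stress test gives 182 − 7 = 175. Deviates. ✗
Distressed: no stress test gives 158 − 5 = 153; stress test gives 182 − 75 = 107. Stays. ✓

No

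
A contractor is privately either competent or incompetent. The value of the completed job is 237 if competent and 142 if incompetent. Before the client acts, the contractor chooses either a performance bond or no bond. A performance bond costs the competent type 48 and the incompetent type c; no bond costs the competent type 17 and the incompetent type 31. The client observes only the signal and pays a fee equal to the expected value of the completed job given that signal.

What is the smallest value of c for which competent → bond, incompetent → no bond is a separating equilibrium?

126

Under separation: bond → competent (pays 237); no bond → incompetent (pays 142).
Competent: 237 − 48 = 189 ≥ 142 − 17 = 125. Holds regardless of c. ✓
Incompetent: 142 − 31 ≥ 237 − c, so c ≥ 237 − 111 = 126.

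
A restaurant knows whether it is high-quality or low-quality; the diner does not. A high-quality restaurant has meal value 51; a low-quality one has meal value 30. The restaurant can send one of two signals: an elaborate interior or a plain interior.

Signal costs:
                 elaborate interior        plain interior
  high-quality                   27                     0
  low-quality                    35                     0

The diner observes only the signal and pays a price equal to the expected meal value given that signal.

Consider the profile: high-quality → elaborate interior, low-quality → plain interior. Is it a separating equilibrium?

If types separate, elaborate interior earns payment 51 and plain interior earns 30.
High-quality: elaborate interior gives 51 − 27 = 24; plain interior gives 30 − 0 = 30. Would deviate. ✗
Low-quality: plain interior gives 30 − 0 = 30; elaborate interior gives 51 − 35 = 16. No deviation. ✓

No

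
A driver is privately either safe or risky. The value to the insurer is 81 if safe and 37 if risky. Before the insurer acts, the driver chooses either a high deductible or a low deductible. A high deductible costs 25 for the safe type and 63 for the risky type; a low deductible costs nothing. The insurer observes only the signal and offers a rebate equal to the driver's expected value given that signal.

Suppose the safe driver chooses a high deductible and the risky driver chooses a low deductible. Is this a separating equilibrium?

Yes

If types separate, high deductible earns payment 81 and low deductible earns 37.
Safe: high deductible gives 81 − 25 = 56; low deductible gives 37 − 0 = 37. No deviation. ✓
Risky: low deductible gives 37 − 0 = 37; high deductible gives 81 − 63 = 18. No deviation. ✓
Both incentive constraints hold.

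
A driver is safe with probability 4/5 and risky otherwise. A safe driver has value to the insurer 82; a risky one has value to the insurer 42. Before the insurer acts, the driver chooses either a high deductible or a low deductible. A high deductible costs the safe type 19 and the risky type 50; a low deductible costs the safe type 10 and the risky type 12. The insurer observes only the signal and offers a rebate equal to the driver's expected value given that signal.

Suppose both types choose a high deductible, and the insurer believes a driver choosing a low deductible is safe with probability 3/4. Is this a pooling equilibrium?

On the equilibrium path (high deductible) the insurer holds the prior 4/5 and pays 4/5·82 + 1/5·42 = 74. Off-path (low deductible) belief 3/4 gives 3/4·82 + 1/4·42 = 72.
Safe: high deductible gives 74 − 19 = 55; low deductible gives 72 − 10 = 62. Deviates. ✗
Risky: high deductible gives 74 − 50 = 24; low deductible gives 72 − 12 = 60. Deviates. ✗

No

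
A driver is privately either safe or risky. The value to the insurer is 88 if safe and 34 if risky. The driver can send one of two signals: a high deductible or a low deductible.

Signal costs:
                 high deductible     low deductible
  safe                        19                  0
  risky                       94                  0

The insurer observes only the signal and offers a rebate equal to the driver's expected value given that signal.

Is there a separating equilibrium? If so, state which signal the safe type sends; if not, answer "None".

Try safe → high deductible, risky → low deductible:
  Under separation the insurer infers type exactly: high deductible → safe (pays 88), low deductible → risky (pays 34).
  Safe: high deductible gives 88 − 19 = 69; low deductible gives 34 − 0 = 34. No deviation. ✓
  Risky: low deductible gives 34 − 0 = 34; high deductible gives 88 − 94 = -6. No deviation. ✓
Both hold — the safe type sends high deductible.

high deductible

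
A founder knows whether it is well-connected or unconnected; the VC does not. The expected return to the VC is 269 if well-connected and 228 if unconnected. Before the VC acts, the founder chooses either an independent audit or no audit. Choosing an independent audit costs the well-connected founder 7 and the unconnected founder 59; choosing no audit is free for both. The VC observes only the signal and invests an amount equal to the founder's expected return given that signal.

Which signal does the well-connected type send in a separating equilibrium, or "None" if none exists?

Try well-connected → audit, unconnected → no audit:
  Under separation the VC infers type exactly: audit → well-connected (pays 269), no audit → unconnected (pays 228).
  Well-connected: audit gives 269 − 7 = 262; no audit gives 228 − 0 = 228. No deviation. ✓
  Unconnected: no audit gives 228 − 0 = 228; audit gives 269 − 59 = 210. No deviation. ✓
Both hold — the well-connected type sends audit.

audit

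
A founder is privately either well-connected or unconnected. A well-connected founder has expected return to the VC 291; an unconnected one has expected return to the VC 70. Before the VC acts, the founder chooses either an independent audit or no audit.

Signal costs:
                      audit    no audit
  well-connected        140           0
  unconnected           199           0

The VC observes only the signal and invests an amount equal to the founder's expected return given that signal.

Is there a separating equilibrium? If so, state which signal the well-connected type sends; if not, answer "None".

None

Try well-connected → audit, unconnected → no audit:
  If types separate, audit earns payment 291 and no audit earns 70.
  Well-connected: audit gives 291 − 140 = 151; no audit gives 70 − 0 = 70. No deviation. ✓
  Unconnected: no audit gives 70 − 0 = 70; audit gives 291 − 199 = 92. Would deviate. ✗
Try well-connected → no audit, unconnected → audit:
  If types separate, no audit earns payment 291 and audit earns 70.
  Well-connected: no audit gives 291 − 0 = 291; audit gives 70 − 140 = -70. No deviation. ✓
  Unconnected: audit gives 70 − 199 = -129; no audit gives 291 − 0 = 291. Would deviate. ✗
Neither assignment is incentive-compatible.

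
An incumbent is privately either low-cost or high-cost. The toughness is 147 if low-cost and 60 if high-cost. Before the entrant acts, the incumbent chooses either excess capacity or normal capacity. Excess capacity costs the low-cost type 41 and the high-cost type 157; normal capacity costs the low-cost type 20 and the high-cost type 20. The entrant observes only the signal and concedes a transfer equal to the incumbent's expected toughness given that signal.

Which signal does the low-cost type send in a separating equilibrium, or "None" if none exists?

excess capacity

Try low-cost → excess capacity, high-cost → normal capacity:
  If types separate, excess capacity earns payment 147 and normal capacity earns 60.
  Low-cost: excess capacity gives 147 − 41 = 106; normal capacity gives 60 − 20 = 40. No deviation. ✓
  High-cost: normal capacity gives 60 − 20 = 40; excess capacity gives 147 − 157 = -10. No deviation. ✓
Both hold — the low-cost type sends excess capacity.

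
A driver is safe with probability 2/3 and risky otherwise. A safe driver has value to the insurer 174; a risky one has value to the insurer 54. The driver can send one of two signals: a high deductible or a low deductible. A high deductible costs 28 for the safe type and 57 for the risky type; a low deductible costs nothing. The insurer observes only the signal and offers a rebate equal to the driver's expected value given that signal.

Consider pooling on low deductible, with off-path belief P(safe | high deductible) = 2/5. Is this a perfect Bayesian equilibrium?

Yes

At the pooled signal (low deductible) the insurer holds the prior 2/3 and pays 2/3·174 + 1/3·54 = 134. Off-path (high deductible) belief 2/5 gives 2/5·174 + 3/5·54 = 102.
Safe: low deductible gives 134 − 0 = 134; high deductible gives 102 − 28 = 74. Stays. ✓
Risky: low deductible gives 134 − 0 = 134; high deductible gives 102 − 57 = 45. Stays. ✓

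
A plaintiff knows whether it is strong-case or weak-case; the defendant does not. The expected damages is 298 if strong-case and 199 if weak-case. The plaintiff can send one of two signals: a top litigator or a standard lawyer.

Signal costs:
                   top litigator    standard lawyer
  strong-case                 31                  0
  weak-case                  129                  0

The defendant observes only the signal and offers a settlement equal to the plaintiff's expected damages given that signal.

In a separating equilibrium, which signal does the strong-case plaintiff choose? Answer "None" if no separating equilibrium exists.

top litigator

Try strong-case → top litigator, weak-case → standard lawyer:
  Under separation the defendant infers type exactly: top litigator → strong-case (pays 298), standard lawyer → weak-case (pays 199).
  Strong-case: top litigator gives 298 − 31 = 267; standard lawyer gives 199 − 0 = 199. No deviation. ✓
  Weak-case: standard lawyer gives 199 − 0 = 199; top litigator gives 298 − 129 = 169. No deviation. ✓
Both hold — the strong-case type sends top litigator.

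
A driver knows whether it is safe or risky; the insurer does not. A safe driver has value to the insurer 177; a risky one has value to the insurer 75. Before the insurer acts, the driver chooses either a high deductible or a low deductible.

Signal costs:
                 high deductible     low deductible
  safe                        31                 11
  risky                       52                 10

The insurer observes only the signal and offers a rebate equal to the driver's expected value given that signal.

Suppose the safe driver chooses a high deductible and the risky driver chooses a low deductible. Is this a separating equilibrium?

No

If types separate, high deductible earns payment 177 and low deductible earns 75.
Safe: high deductible gives 177 − 31 = 146; low deductible gives 75 − 11 = 64. No deviation. ✓
Risky: low deductible gives 75 − 10 = 65; high deductible gives 177 − 52 = 125. Would deviate. ✗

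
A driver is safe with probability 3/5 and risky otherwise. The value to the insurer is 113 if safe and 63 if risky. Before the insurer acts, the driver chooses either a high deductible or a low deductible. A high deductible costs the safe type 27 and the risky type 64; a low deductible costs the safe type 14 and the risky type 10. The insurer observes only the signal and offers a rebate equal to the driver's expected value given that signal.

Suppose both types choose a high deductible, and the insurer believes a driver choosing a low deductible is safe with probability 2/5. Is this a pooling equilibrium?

On the equilibrium path (high deductible) the insurer holds the prior 3/5 and pays 3/5·113 + 2/5·63 = 93. Off-path (low deductible) belief 2/5 gives 2/5·113 + 3/5·63 = 83.
Safe: high deductible gives 93 − 27 = 66; low deductible gives 83 − 14 = 69. Deviates. ✗
Risky: high deductible gives 93 − 64 = 29; low deductible gives 83 − 10 = 73. Deviates. ✗

No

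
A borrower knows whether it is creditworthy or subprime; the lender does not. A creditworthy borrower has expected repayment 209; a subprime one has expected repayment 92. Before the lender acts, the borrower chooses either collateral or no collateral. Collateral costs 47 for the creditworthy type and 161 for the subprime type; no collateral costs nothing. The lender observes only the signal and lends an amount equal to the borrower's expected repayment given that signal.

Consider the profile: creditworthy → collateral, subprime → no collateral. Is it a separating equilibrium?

Yes

Under separation the lender infers type exactly: collateral → creditworthy (pays 209), no collateral → subprime (pays 92).
Creditworthy: collateral gives 209 − 47 = 162; no collateral gives 92 − 0 = 92. No deviation. ✓
Subprime: no collateral gives 92 − 0 = 92; collateral gives 209 − 161 = 48. No deviation. ✓
Both incentive constraints hold.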